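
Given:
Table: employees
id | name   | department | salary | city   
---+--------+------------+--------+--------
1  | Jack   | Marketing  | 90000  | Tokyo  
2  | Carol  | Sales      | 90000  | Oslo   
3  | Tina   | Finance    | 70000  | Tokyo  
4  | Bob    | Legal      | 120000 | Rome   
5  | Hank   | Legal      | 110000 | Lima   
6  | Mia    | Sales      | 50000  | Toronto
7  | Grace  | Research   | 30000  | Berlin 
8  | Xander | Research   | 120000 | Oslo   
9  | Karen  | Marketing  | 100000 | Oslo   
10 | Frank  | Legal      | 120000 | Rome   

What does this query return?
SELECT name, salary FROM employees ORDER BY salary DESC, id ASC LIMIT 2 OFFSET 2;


Sort by salary DESC (id ASC tiebreak), then skip 2 and take 2
Rows 3 through 4

2 rows:
Frank, 120000
Hank, 110000


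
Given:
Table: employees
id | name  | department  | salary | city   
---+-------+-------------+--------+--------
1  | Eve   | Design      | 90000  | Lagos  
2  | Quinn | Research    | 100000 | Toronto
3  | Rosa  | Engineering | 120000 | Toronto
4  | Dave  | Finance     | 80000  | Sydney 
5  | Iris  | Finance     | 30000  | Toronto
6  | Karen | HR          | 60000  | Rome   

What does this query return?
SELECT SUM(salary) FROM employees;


SUM(salary) = 90000 + 100000 + 120000 + 80000 + 30000 + 60000 = 480000

480000


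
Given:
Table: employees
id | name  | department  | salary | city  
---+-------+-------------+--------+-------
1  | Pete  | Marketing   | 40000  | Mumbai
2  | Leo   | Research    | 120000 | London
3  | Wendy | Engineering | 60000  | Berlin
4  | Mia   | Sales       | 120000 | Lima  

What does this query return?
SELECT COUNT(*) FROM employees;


COUNT(*) counts all rows

4


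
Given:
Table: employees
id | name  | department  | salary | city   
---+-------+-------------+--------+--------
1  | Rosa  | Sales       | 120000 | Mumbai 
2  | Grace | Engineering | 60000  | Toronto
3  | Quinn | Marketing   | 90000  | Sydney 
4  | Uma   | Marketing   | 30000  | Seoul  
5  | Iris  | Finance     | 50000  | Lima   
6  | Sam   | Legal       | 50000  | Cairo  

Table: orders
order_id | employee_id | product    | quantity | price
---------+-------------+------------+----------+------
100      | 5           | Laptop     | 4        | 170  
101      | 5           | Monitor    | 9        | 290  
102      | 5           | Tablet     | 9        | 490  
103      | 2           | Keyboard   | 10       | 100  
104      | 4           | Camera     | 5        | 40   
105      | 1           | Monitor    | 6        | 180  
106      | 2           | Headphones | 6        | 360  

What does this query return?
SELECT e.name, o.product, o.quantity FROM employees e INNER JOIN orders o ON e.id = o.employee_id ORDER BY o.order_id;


Joining employees.id = orders.employee_id:
  employee Iris (id=5) -> order Laptop
  employee Iris (id=5) -> order Monitor
  employee Iris (id=5) -> order Tablet
  employee Grace (id=2) -> order Keyboard
  employee Uma (id=4) -> order Camera
  employee Rosa (id=1) -> order Monitor
  employee Grace (id=2) -> order Headphones


7 rows:
Iris, Laptop, 4
Iris, Monitor, 9
Iris, Tablet, 9
Grace, Keyboard, 10
Uma, Camera, 5
Rosa, Monitor, 6
Grace, Headphones, 6


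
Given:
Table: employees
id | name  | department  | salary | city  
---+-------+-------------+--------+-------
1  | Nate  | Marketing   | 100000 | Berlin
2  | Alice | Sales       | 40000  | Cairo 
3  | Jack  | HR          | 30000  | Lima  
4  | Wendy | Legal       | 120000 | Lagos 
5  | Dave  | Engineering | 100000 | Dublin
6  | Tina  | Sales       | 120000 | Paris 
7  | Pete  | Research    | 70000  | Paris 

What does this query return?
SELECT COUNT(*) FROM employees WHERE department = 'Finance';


Counting rows where department = 'Finance'


0


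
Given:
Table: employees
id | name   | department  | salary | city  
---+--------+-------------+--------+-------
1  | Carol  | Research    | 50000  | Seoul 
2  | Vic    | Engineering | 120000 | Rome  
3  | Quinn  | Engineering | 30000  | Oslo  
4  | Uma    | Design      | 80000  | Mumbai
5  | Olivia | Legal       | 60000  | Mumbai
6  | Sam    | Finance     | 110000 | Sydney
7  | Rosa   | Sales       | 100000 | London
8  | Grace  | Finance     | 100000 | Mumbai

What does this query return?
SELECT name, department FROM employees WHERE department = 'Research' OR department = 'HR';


Filtering: department = 'Research' OR 'HR'
Matching: 1 rows

1 rows:
Carol, Research


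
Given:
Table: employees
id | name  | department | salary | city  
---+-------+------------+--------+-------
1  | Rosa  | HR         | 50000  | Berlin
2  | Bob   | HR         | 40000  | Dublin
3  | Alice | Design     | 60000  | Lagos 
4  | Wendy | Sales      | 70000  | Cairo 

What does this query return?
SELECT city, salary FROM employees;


Projecting columns: city, salary

4 rows:
Berlin, 50000
Dublin, 40000
Lagos, 60000
Cairo, 70000


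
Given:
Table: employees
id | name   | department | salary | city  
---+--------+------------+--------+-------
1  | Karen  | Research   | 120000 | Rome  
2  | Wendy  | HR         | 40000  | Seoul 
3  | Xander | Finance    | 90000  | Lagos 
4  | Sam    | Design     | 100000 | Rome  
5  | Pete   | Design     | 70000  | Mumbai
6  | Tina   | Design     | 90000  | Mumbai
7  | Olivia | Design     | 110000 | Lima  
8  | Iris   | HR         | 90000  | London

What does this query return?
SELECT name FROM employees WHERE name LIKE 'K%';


LIKE 'K%' matches names starting with 'K'
Matching: 1

1 rows:
Karen


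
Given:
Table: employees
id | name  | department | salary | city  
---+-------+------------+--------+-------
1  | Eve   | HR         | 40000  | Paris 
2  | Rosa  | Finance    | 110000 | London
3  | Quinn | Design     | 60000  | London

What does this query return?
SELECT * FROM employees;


SELECT * returns all 3 rows with all columns

3 rows:
1, Eve, HR, 40000, Paris
2, Rosa, Finance, 110000, London
3, Quinn, Design, 60000, London


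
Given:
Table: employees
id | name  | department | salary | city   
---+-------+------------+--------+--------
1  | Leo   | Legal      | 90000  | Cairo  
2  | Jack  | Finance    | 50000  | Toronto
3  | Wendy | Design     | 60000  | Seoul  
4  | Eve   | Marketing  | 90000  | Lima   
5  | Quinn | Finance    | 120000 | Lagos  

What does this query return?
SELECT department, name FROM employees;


Projecting columns: department, name

5 rows:
Legal, Leo
Finance, Jack
Design, Wendy
Marketing, Eve
Finance, Quinn


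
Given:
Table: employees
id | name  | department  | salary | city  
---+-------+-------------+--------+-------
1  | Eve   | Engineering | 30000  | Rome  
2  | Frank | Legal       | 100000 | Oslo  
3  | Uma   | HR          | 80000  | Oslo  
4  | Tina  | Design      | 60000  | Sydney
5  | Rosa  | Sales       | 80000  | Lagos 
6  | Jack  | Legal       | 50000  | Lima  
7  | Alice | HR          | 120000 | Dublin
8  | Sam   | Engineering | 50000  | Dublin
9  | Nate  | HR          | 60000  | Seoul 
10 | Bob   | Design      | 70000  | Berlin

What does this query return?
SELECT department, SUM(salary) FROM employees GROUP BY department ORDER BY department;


Summing salary within each department:
  Design: 60000 + 70000 = 130000
  Engineering: 30000 + 50000 = 80000
  HR: 80000 + 120000 + 60000 = 260000
  Legal: 100000 + 50000 = 150000
  Sales: 80000 = 80000


5 groups:
Design, 130000
Engineering, 80000
HR, 260000
Legal, 150000
Sales, 80000


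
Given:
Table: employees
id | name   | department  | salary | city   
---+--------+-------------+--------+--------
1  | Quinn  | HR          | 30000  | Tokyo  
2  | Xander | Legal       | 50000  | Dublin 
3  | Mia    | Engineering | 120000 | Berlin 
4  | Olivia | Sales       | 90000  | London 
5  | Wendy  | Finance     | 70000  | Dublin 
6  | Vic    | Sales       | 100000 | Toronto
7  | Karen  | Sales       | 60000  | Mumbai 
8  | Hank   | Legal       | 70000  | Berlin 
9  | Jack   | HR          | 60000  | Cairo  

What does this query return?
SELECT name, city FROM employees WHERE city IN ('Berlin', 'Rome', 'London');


Filtering: city IN ('Berlin', 'Rome', 'London')
Matching: 3 rows

3 rows:
Mia, Berlin
Olivia, London
Hank, Berlin


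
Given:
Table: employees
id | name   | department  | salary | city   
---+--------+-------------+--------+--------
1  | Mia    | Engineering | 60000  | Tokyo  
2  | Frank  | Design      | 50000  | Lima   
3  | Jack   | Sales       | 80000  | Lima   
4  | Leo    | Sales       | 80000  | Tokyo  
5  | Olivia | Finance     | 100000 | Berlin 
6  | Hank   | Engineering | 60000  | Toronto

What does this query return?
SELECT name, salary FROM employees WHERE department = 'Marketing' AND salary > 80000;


Filtering: department = 'Marketing' AND salary > 80000
Matching: 0 rows

Empty result set (0 rows)


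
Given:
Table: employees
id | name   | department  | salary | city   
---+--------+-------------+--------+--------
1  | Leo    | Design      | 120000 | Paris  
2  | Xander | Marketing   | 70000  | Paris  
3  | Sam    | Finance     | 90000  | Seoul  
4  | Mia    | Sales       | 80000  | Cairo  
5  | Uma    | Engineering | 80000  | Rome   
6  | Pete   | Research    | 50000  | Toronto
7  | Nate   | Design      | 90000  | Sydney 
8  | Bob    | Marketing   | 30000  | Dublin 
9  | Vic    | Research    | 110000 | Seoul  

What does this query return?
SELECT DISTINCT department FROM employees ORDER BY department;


All 'department' values (row order): Design, Marketing, Finance, Sales, Engineering, Research, Design, Marketing, Research
Removing duplicates leaves 6 unique value(s).

6 values:
Design
Engineering
Finance
Marketing
Research
Sales


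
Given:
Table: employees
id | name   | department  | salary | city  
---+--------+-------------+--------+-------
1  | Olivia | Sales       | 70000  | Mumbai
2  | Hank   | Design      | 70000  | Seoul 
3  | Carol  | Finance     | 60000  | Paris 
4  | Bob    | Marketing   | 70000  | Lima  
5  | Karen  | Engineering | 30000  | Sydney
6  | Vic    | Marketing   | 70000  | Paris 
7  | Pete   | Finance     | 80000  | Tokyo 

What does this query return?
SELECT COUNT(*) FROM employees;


COUNT(*) counts all rows

7


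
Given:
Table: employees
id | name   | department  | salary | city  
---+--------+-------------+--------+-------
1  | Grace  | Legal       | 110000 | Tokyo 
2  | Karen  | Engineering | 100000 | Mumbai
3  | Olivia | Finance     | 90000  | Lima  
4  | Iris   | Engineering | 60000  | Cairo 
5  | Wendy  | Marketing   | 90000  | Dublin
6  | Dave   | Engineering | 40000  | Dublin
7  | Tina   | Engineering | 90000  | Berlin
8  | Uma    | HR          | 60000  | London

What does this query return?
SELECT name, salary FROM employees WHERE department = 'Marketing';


Filtering: department = 'Marketing'
Matching rows: 1

1 rows:
Wendy, 90000


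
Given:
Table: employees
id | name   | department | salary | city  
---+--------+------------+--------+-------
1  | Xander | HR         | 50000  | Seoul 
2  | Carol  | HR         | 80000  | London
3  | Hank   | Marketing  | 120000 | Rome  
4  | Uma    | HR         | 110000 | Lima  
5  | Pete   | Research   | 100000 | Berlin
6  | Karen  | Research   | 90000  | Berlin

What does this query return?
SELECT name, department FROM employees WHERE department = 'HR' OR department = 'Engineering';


Filtering: department = 'HR' OR 'Engineering'
Matching: 3 rows

3 rows:
Xander, HR
Carol, HR
Uma, HR


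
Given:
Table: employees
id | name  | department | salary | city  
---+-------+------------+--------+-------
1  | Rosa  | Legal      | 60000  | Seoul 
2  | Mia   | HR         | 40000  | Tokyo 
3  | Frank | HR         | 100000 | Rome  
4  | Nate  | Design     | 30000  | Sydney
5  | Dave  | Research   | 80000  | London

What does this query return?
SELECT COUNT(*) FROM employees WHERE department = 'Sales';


Counting rows where department = 'Sales'


0


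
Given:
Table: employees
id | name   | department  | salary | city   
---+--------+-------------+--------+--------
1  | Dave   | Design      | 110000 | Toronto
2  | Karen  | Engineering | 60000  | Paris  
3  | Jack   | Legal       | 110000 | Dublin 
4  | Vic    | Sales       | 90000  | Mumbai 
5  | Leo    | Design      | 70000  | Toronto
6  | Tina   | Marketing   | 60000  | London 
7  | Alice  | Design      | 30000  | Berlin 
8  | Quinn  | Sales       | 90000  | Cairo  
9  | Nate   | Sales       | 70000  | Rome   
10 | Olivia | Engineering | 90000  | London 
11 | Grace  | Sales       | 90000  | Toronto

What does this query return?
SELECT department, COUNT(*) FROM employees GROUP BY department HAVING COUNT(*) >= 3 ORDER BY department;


Groups with count >= 3:
  Design: 3 -> PASS
  Sales: 4 -> PASS
  Engineering: 2 -> filtered out
  Legal: 1 -> filtered out
  Marketing: 1 -> filtered out


2 groups:
Design, 3
Sales, 4


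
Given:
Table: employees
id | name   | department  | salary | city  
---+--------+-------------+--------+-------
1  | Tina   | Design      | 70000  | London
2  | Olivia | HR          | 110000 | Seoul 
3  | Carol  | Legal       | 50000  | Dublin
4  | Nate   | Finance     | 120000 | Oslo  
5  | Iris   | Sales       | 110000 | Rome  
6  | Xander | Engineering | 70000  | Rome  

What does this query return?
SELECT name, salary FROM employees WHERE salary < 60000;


Filtering: salary < 60000
Matching: 1 rows

1 rows:
Carol, 50000


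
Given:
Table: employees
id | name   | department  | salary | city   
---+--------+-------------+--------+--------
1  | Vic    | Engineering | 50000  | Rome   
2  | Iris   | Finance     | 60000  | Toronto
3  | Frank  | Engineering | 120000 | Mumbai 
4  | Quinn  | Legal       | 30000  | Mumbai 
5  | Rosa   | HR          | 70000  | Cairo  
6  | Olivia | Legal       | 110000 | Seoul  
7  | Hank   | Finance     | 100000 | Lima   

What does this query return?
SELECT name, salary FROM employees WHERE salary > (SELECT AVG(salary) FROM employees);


Subquery: AVG(salary) = 77142.86
Filtering: salary > 77142.86
  Frank (120000) -> MATCH
  Olivia (110000) -> MATCH
  Hank (100000) -> MATCH


3 rows:
Frank, 120000
Olivia, 110000
Hank, 100000


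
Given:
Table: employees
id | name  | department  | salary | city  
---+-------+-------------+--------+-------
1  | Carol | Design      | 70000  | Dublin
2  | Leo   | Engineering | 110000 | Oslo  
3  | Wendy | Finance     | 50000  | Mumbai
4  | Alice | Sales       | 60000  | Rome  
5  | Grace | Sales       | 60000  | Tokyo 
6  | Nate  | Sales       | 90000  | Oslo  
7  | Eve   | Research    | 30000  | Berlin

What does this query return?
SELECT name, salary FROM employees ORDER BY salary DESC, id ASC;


Sorting by salary DESC, then id ASC for ties

7 rows:
Leo, 110000
Nate, 90000
Carol, 70000
Alice, 60000
Grace, 60000
Wendy, 50000
Eve, 30000


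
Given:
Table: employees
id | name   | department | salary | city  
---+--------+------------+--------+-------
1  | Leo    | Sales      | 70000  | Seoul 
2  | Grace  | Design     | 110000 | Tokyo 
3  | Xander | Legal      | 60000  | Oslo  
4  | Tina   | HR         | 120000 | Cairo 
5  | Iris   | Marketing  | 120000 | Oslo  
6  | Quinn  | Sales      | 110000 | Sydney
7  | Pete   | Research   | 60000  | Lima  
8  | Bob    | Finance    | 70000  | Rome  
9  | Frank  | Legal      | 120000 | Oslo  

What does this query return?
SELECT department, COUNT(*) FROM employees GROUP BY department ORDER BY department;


Assigning each row to its department group:
  Leo -> Sales
  Grace -> Design
  Xander -> Legal
  Tina -> HR
  Iris -> Marketing
  Quinn -> Sales
  Pete -> Research
  Bob -> Finance
  Frank -> Legal


7 groups:
Design, 1
Finance, 1
HR, 1
Legal, 2
Marketing, 1
Research, 1
Sales, 2


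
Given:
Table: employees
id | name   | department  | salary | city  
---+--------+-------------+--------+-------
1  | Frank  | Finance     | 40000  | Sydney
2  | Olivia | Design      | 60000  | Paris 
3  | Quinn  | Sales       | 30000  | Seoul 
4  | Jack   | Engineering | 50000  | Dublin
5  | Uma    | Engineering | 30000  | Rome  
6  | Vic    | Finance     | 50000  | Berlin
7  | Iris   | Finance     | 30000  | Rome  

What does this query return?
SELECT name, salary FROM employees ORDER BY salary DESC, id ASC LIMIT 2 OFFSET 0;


Sort by salary DESC (id ASC tiebreak), then skip 0 and take 2
Rows 1 through 2

2 rows:
Olivia, 60000
Jack, 50000


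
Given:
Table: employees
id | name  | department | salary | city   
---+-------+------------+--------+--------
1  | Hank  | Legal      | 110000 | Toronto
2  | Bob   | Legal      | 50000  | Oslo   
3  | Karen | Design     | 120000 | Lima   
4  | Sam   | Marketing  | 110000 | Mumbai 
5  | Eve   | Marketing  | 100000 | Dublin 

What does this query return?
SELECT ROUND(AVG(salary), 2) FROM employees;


SUM(salary) = 490000
COUNT = 5
ROUND(AVG, 2) = ROUND(490000 / 5, 2) = 98000.0

98000.0


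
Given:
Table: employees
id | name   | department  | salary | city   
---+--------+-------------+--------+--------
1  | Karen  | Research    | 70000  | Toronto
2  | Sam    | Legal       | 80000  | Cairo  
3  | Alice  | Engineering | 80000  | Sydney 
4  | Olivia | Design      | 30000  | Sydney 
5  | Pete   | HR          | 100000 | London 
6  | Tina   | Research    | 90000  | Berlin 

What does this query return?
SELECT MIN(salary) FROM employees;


Salaries: 70000, 80000, 80000, 30000, 100000, 90000
MIN = 30000

30000


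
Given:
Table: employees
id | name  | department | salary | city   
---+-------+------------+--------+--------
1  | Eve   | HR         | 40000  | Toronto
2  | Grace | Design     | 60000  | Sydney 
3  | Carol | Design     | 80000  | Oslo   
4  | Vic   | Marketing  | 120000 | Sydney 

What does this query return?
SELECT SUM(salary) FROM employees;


SUM(salary) = 40000 + 60000 + 80000 + 120000 = 300000

300000


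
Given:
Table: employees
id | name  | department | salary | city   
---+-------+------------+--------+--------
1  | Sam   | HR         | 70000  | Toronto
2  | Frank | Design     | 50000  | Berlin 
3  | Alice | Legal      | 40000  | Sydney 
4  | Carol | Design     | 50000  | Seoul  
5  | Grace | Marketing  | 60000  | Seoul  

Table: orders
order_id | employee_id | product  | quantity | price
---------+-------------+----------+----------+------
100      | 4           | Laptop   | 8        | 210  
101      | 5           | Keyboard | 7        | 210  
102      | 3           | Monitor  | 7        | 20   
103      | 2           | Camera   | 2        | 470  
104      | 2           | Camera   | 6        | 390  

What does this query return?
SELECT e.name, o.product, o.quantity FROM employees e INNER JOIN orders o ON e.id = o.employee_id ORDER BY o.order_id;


Joining employees.id = orders.employee_id:
  employee Carol (id=4) -> order Laptop
  employee Grace (id=5) -> order Keyboard
  employee Alice (id=3) -> order Monitor
  employee Frank (id=2) -> order Camera
  employee Frank (id=2) -> order Camera


5 rows:
Carol, Laptop, 8
Grace, Keyboard, 7
Alice, Monitor, 7
Frank, Camera, 2
Frank, Camera, 6


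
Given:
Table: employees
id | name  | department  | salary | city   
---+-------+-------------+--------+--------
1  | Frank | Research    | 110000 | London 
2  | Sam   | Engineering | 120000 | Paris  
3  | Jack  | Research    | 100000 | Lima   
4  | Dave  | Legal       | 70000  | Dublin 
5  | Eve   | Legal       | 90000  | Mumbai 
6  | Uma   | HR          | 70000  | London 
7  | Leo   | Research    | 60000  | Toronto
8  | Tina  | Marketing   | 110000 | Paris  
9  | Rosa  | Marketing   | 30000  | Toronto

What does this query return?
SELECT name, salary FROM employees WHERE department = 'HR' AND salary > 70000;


Filtering: department = 'HR' AND salary > 70000
Matching: 0 rows

Empty result set (0 rows)


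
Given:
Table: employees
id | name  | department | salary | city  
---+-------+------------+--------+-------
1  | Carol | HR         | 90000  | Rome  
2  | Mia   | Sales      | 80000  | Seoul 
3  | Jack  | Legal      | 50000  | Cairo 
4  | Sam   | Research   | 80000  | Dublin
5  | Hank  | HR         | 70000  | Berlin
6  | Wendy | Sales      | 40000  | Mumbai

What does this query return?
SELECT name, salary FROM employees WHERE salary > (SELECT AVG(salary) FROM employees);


Subquery: AVG(salary) = 68333.33
Filtering: salary > 68333.33
  Carol (90000) -> MATCH
  Mia (80000) -> MATCH
  Sam (80000) -> MATCH
  Hank (70000) -> MATCH


4 rows:
Carol, 90000
Mia, 80000
Sam, 80000
Hank, 70000


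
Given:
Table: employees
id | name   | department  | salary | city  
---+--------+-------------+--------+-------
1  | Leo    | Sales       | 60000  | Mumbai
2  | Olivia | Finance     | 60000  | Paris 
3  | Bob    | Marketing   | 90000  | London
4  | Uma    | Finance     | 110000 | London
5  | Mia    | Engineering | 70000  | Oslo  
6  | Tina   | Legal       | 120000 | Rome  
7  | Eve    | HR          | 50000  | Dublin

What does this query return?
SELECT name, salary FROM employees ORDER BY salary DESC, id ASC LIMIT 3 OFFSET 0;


Sort by salary DESC (id ASC tiebreak), then skip 0 and take 3
Rows 1 through 3

3 rows:
Tina, 120000
Uma, 110000
Bob, 90000


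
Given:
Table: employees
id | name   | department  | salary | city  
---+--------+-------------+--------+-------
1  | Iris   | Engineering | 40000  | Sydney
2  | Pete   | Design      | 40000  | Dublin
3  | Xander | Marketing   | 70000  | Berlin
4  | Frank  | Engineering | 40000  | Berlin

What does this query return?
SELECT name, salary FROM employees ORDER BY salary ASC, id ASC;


Sorting by salary ASC, then id ASC for ties

4 rows:
Iris, 40000
Pete, 40000
Frank, 40000
Xander, 70000


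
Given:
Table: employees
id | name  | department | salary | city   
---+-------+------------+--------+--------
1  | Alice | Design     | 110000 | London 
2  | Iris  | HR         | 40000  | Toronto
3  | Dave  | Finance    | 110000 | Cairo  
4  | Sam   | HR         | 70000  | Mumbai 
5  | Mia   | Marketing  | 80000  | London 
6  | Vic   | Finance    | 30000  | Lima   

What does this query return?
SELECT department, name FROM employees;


Projecting columns: department, name

6 rows:
Design, Alice
HR, Iris
Finance, Dave
HR, Sam
Marketing, Mia
Finance, Vic


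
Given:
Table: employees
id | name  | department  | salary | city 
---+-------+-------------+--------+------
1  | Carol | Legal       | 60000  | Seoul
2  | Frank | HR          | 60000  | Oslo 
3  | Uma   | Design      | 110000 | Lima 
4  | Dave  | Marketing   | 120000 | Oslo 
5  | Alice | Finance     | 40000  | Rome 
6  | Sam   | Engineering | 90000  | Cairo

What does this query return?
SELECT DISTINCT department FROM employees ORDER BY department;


All 'department' values (row order): Legal, HR, Design, Marketing, Finance, Engineering
Removing duplicates leaves 6 unique value(s).

6 values:
Design
Engineering
Finance
HR
Legal
Marketing


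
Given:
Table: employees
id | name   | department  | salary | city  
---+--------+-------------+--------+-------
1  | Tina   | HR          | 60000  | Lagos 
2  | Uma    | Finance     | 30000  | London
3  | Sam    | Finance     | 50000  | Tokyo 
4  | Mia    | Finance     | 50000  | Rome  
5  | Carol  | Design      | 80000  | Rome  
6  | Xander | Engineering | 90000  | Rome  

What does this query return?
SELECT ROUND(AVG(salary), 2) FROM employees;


SUM(salary) = 360000
COUNT = 6
ROUND(AVG, 2) = ROUND(360000 / 6, 2) = 60000.0

60000.0


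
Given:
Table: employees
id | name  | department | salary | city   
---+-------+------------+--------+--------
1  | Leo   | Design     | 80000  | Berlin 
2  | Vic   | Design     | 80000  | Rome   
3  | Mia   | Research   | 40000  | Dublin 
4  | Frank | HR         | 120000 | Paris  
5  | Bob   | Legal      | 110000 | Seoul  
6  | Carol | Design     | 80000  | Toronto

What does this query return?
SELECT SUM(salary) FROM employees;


SUM(salary) = 80000 + 80000 + 40000 + 120000 + 110000 + 80000 = 510000

510000


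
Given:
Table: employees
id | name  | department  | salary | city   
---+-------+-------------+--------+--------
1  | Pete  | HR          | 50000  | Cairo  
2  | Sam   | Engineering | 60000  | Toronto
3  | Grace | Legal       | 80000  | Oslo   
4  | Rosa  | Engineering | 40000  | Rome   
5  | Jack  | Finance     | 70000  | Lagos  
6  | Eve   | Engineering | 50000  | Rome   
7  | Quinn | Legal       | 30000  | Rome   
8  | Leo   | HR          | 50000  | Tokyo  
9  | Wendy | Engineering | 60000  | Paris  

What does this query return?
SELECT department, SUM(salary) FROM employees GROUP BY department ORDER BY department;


Summing salary within each department:
  Engineering: 60000 + 40000 + 50000 + 60000 = 210000
  Finance: 70000 = 70000
  HR: 50000 + 50000 = 100000
  Legal: 80000 + 30000 = 110000


4 groups:
Engineering, 210000
Finance, 70000
HR, 100000
Legal, 110000


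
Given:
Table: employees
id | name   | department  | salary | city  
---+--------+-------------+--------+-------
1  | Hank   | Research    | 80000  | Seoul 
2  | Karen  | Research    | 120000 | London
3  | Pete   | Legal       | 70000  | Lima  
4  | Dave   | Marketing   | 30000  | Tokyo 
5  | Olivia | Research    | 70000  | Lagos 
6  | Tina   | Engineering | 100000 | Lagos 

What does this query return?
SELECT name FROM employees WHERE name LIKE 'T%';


LIKE 'T%' matches names starting with 'T'
Matching: 1

1 rows:
Tina


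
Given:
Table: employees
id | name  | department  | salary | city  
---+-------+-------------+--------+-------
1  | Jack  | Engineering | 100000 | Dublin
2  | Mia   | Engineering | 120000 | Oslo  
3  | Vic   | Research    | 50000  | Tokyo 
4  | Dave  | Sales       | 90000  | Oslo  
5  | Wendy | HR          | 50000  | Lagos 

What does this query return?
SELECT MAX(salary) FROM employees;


Salaries: 100000, 120000, 50000, 90000, 50000
MAX = 120000

120000


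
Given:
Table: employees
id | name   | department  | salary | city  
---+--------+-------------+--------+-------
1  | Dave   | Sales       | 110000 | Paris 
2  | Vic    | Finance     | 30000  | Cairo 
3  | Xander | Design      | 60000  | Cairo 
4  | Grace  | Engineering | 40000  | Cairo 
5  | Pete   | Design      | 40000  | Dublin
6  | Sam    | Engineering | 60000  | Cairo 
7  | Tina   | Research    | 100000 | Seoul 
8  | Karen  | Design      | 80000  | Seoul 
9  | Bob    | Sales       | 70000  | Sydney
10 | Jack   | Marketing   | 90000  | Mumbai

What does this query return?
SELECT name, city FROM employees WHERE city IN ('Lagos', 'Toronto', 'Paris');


Filtering: city IN ('Lagos', 'Toronto', 'Paris')
Matching: 1 rows

1 rows:
Dave, Paris


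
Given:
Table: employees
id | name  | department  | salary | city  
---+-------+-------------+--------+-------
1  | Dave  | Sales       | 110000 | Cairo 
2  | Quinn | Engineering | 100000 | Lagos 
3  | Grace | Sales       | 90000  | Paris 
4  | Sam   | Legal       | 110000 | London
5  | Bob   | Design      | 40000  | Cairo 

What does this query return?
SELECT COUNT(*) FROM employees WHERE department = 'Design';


Counting rows where department = 'Design'
  Bob -> MATCH


1


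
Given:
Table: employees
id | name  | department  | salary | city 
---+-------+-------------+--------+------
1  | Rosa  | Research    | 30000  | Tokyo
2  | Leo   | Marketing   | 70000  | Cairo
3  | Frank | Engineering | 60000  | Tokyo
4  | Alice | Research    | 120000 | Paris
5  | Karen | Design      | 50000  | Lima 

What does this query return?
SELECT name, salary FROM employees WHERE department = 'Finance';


Filtering: department = 'Finance'
Matching rows: 0

Empty result set (0 rows)


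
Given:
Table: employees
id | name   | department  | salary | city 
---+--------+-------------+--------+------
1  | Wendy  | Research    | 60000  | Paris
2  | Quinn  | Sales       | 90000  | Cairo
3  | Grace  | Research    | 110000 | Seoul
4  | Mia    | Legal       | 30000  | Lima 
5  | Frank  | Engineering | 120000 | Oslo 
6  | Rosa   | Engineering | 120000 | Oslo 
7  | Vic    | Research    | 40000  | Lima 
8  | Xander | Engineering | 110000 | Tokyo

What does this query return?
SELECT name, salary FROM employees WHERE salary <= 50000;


Filtering: salary <= 50000
Matching: 2 rows

2 rows:
Mia, 30000
Vic, 40000


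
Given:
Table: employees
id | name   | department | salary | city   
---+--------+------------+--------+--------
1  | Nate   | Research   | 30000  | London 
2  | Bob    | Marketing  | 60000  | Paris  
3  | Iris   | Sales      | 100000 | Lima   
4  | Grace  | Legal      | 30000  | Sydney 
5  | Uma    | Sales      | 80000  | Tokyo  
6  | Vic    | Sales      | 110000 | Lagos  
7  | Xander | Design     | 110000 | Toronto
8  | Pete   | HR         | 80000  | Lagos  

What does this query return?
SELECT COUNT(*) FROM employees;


COUNT(*) counts all rows

8


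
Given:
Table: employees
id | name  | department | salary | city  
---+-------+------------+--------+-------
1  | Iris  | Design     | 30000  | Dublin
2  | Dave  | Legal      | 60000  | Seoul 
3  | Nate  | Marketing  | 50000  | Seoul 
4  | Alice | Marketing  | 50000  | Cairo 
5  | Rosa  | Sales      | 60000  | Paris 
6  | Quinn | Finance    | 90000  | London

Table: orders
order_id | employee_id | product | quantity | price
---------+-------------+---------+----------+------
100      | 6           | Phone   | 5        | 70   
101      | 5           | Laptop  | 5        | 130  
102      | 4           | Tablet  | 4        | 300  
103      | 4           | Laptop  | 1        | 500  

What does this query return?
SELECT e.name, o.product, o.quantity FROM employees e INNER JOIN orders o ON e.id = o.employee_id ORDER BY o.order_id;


Joining employees.id = orders.employee_id:
  employee Quinn (id=6) -> order Phone
  employee Rosa (id=5) -> order Laptop
  employee Alice (id=4) -> order Tablet
  employee Alice (id=4) -> order Laptop


4 rows:
Quinn, Phone, 5
Rosa, Laptop, 5
Alice, Tablet, 4
Alice, Laptop, 1


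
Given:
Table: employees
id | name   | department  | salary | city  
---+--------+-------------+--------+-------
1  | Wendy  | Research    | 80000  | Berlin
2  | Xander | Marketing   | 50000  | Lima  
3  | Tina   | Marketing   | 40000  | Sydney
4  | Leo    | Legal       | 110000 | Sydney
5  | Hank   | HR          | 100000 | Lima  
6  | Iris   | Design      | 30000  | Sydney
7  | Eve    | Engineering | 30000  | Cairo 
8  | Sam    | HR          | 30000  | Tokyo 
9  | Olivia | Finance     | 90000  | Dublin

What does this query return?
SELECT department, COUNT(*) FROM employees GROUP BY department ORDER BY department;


Assigning each row to its department group:
  Wendy -> Research
  Xander -> Marketing
  Tina -> Marketing
  Leo -> Legal
  Hank -> HR
  Iris -> Design
  Eve -> Engineering
  Sam -> HR
  Olivia -> Finance


7 groups:
Design, 1
Engineering, 1
Finance, 1
HR, 2
Legal, 1
Marketing, 2
Research, 1


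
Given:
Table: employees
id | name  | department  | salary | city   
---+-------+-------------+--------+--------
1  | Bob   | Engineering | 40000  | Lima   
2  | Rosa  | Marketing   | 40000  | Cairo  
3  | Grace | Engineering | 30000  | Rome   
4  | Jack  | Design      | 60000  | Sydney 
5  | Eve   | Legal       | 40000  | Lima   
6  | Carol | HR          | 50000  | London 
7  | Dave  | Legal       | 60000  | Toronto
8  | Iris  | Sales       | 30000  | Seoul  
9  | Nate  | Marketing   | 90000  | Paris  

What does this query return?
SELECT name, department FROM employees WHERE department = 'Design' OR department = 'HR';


Filtering: department = 'Design' OR 'HR'
Matching: 2 rows

2 rows:
Jack, Design
Carol, HR


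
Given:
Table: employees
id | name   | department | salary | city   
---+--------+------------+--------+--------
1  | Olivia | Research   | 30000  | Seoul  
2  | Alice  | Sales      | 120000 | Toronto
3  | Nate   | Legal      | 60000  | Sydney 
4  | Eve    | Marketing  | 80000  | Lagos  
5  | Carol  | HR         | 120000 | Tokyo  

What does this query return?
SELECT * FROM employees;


SELECT * returns all 5 rows with all columns

5 rows:
1, Olivia, Research, 30000, Seoul
2, Alice, Sales, 120000, Toronto
3, Nate, Legal, 60000, Sydney
4, Eve, Marketing, 80000, Lagos
5, Carol, HR, 120000, Tokyo


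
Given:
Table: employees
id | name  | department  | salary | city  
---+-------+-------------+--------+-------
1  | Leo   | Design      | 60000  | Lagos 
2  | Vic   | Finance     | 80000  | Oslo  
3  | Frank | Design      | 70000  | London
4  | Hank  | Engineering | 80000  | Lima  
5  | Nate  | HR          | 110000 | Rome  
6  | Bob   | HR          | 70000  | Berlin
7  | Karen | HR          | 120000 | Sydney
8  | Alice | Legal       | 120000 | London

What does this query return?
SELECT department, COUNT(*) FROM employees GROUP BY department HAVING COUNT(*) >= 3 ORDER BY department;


Groups with count >= 3:
  HR: 3 -> PASS
  Design: 2 -> filtered out
  Engineering: 1 -> filtered out
  Finance: 1 -> filtered out
  Legal: 1 -> filtered out


1 groups:
HR, 3


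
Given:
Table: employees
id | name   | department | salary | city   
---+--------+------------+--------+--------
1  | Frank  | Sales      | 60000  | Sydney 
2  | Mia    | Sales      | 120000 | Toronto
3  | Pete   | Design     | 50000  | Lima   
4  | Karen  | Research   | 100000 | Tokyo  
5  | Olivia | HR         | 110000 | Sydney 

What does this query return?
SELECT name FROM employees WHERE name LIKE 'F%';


LIKE 'F%' matches names starting with 'F'
Matching: 1

1 rows:
Frank


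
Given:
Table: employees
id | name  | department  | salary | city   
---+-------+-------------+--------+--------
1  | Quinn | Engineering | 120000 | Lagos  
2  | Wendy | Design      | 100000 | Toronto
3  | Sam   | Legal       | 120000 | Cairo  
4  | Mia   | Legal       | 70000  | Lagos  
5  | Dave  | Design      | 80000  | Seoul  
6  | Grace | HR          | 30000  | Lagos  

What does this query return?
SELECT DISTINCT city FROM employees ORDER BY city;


All 'city' values (row order): Lagos, Toronto, Cairo, Lagos, Seoul, Lagos
Removing duplicates leaves 4 unique value(s).

4 values:
Cairo
Lagos
Seoul
Toronto


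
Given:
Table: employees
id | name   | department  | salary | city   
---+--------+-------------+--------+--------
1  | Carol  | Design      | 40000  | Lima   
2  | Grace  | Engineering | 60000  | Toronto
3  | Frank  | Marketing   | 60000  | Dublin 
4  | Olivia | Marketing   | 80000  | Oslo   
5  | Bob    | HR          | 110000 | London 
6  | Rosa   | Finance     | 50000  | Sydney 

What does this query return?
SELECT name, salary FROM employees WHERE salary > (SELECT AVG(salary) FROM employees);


Subquery: AVG(salary) = 66666.67
Filtering: salary > 66666.67
  Olivia (80000) -> MATCH
  Bob (110000) -> MATCH


2 rows:
Olivia, 80000
Bob, 110000


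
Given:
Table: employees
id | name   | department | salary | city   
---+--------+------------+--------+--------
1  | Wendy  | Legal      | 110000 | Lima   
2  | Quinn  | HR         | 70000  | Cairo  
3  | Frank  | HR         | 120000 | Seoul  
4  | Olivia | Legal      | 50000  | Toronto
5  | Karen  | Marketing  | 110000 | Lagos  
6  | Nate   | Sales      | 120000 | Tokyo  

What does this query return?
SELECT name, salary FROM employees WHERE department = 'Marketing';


Filtering: department = 'Marketing'
Matching rows: 1

1 rows:
Karen, 110000


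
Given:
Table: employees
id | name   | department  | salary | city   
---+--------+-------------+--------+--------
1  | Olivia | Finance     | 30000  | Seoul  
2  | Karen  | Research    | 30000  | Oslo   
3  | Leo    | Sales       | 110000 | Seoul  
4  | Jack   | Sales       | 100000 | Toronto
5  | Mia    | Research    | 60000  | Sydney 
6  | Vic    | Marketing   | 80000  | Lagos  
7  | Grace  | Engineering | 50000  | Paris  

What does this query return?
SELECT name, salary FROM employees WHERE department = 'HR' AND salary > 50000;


Filtering: department = 'HR' AND salary > 50000
Matching: 0 rows

Empty result set (0 rows)


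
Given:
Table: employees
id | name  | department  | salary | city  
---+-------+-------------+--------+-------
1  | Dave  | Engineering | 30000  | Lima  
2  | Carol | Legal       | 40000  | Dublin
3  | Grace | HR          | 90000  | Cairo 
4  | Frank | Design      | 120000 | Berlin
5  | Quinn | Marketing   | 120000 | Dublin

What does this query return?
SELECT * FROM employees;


SELECT * returns all 5 rows with all columns

5 rows:
1, Dave, Engineering, 30000, Lima
2, Carol, Legal, 40000, Dublin
3, Grace, HR, 90000, Cairo
4, Frank, Design, 120000, Berlin
5, Quinn, Marketing, 120000, Dublin


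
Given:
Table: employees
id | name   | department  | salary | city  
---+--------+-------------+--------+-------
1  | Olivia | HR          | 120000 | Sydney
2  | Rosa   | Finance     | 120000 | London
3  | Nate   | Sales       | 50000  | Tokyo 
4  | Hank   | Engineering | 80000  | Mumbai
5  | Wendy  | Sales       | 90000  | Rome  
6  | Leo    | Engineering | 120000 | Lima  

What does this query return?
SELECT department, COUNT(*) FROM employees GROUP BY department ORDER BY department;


Assigning each row to its department group:
  Olivia -> HR
  Rosa -> Finance
  Nate -> Sales
  Hank -> Engineering
  Wendy -> Sales
  Leo -> Engineering


4 groups:
Engineering, 2
Finance, 1
HR, 1
Sales, 2


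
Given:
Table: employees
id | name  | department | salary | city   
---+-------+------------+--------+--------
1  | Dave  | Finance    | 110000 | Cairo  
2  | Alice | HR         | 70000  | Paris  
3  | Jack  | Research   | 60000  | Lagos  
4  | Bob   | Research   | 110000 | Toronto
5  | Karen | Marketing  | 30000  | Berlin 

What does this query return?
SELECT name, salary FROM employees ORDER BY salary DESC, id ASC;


Sorting by salary DESC, then id ASC for ties

5 rows:
Dave, 110000
Bob, 110000
Alice, 70000
Jack, 60000
Karen, 30000


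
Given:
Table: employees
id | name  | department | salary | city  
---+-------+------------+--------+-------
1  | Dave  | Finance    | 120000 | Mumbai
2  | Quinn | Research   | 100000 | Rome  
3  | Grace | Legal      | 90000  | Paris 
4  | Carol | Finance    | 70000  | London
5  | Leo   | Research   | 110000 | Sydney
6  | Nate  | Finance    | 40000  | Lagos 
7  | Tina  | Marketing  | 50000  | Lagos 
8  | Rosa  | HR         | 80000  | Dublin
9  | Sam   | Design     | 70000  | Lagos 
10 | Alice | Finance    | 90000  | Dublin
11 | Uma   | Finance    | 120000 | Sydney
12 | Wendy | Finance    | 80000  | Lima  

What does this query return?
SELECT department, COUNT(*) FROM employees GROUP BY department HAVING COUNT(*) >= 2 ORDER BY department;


Groups with count >= 2:
  Finance: 6 -> PASS
  Research: 2 -> PASS
  Design: 1 -> filtered out
  HR: 1 -> filtered out
  Legal: 1 -> filtered out
  Marketing: 1 -> filtered out


2 groups:
Finance, 6
Research, 2


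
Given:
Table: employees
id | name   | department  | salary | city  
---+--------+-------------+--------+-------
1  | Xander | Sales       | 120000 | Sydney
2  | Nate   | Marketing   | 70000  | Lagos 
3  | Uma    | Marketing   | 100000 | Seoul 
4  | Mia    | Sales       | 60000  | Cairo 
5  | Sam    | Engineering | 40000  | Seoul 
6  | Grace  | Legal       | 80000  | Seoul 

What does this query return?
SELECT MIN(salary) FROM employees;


Salaries: 120000, 70000, 100000, 60000, 40000, 80000
MIN = 40000

40000


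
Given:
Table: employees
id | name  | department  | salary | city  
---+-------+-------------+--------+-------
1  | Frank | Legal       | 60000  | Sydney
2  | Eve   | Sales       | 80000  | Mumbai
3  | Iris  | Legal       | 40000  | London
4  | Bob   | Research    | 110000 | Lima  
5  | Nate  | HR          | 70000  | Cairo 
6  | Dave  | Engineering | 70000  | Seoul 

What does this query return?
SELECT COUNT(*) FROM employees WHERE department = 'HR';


Counting rows where department = 'HR'
  Nate -> MATCH


1


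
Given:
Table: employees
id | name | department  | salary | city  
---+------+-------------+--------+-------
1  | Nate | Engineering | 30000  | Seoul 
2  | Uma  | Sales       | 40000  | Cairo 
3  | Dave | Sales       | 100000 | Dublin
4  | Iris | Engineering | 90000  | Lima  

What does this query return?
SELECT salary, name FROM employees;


Projecting columns: salary, name

4 rows:
30000, Nate
40000, Uma
100000, Dave
90000, Iris


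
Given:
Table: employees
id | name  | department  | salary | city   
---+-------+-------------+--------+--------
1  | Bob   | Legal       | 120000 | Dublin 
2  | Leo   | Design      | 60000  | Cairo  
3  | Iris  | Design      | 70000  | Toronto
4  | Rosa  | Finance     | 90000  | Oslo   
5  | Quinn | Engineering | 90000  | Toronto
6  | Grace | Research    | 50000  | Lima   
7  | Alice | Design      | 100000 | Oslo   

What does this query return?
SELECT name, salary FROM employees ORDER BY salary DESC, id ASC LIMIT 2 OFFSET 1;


Sort by salary DESC (id ASC tiebreak), then skip 1 and take 2
Rows 2 through 3

2 rows:
Alice, 100000
Rosa, 90000
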